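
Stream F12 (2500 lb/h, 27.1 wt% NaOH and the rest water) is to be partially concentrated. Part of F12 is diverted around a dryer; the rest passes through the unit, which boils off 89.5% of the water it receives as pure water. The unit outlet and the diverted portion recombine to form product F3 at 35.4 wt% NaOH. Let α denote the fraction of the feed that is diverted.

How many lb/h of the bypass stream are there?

1602 lb/h

All 2500×0.271 = 677.5 lb/h of NaOH reaches F3, so F3 = 677.5/0.354 = 1913.8 lb/h and vapour = 586.16 lb/h.
The evaporator receives (1−α)·2500 of feed at 0.729 water and removes 0.895 of that water:
0.895×0.729×(1−α)×2500 = 586.16
(1−α) = 586.16/1631.1 = 0.3594;  α = 0.6406.
Bypass flow = 0.6406×2500 = 1601.6 lb/h.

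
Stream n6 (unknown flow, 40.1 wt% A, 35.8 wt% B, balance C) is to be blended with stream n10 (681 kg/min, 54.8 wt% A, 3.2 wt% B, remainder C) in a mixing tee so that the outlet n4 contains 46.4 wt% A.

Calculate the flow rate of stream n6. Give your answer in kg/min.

908 kg/min

Let n6 be the unknown flow. Total out = 681 + n6.
A balance: 373.19 + 0.401·n6 = 0.464·(681 + n6)
(0.401 − 0.464)·n6 = 0.464×681 − 373.19 = -57.204
n6 = -57.204 / -0.063 = 908 kg/min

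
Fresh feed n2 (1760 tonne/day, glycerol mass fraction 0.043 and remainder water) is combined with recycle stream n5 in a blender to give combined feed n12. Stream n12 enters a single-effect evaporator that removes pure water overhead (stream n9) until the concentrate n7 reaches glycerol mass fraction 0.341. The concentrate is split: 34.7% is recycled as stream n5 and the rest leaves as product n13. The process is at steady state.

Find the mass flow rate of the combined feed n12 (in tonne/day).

1878 tonne/day

Overall glycerol balance (none leaves overhead): glycerol in fresh feed = glycerol in product, i.e. 1760×0.043 = (1−0.347)·n7·0.341.
n7 = 75.68/(0.341×0.653) = 339.87 tonne/day.
Recycle n5 = 0.347×339.87 = 117.94 tonne/day.
Combined feed n12 = 1760 + 117.94 = 1877.9 tonne/day.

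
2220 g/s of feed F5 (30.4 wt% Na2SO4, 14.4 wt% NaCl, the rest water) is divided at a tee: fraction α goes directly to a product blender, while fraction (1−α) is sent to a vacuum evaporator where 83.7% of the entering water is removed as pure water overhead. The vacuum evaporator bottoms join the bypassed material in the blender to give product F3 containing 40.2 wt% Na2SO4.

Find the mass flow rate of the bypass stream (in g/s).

All 2220×0.304 = 674.88 g/s of Na2SO4 reaches F3, so F3 = 674.88/0.402 = 1678.8 g/s and vapour = 541.19 g/s.
The evaporator receives (1−α)·2220 of feed at 0.552 water and removes 0.837 of that water:
0.837×0.552×(1−α)×2220 = 541.19
(1−α) = 541.19/1025.7 = 0.5276;  α = 0.4724.
Bypass flow = 0.4724×2220 = 1048.6 g/s.

1049 g/s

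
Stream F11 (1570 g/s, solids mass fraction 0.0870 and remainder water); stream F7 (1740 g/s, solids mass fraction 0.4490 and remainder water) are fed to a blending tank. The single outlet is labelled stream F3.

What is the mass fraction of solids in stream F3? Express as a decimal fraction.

0.2773

Total flow out = 1570 + 1740 = 3310 g/s.
solids in = 1570×0.087 + 1740×0.449 = 917.85 g/s.
solids mass fraction in F3 = 917.85/3310 = 0.2773.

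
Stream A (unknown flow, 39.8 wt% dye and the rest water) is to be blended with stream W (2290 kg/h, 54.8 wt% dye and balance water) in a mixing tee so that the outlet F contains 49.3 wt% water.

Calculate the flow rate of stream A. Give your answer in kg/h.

861.4 kg/h

Let A be the unknown flow. Total out = 2290 + A.
water balance: 1035.1 + 0.602·A = 0.493·(2290 + A)
(0.602 − 0.493)·A = 0.493×2290 − 1035.1 = 93.89
A = 93.89 / 0.109 = 861.38 kg/h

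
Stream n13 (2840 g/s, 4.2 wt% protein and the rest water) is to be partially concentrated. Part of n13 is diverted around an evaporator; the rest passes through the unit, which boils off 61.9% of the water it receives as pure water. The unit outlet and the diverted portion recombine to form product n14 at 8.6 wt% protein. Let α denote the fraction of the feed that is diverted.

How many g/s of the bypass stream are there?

All 2840×0.042 = 119.28 g/s of protein reaches n14, so n14 = 119.28/0.086 = 1387 g/s and vapour = 1453 g/s.
The evaporator receives (1−α)·2840 of feed at 0.958 water and removes 0.619 of that water:
0.619×0.958×(1−α)×2840 = 1453
(1−α) = 1453/1684.1 = 0.8628;  α = 0.1372.
Bypass flow = 0.1372×2840 = 389.72 g/s.

389.7 g/s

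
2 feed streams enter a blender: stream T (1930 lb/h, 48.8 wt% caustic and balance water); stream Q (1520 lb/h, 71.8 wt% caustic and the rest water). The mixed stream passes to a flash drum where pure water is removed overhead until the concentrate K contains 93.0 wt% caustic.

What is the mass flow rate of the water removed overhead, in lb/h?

1264 lb/h

caustic entering = 1930×0.488 + 1520×0.718 = 2033.2 lb/h.
All caustic reports to K, so K = 2033.2/0.930 = 2186.2 lb/h.
Total feed = 3450 lb/h; overhead = 3450 − 2186.2 = 1263.8 lb/h.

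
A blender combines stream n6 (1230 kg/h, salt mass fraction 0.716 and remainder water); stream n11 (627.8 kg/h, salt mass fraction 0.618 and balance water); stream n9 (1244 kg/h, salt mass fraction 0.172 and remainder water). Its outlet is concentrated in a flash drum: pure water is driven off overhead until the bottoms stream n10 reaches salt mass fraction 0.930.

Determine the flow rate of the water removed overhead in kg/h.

salt entering = 1230×0.716 + 627.8×0.618 + 1244×0.172 = 1482.6 kg/h.
All salt reports to n10, so n10 = 1482.6/0.930 = 1594.2 kg/h.
Total feed = 3101.8 kg/h; overhead = 3101.8 − 1594.2 = 1507.6 kg/h.

1508 kg/h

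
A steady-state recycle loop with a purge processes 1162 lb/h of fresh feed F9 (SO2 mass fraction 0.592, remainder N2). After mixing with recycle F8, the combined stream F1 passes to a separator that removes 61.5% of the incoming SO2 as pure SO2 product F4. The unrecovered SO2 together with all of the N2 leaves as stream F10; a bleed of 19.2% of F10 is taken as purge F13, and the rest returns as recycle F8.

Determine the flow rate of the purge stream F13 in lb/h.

547.9 lb/h

N2 enters only via F9 and leaves only via the purge: 1162×0.408 = 0.192×(N2 in F10), and the separator passes all N2, so N2 in F1 = N2 in F10 = 2469.2 lb/h.
SO2 in F1: m_A = 1162×0.592 + (1−0.192)·(1−0.615)·m_A, so m_A = 687.9/0.6889 = 998.53 lb/h.
F10 = (1−0.615)×998.53 + 2469.2 = 2853.7 lb/h.
Purge F13 = 0.192×2853.7 = 547.91 lb/h.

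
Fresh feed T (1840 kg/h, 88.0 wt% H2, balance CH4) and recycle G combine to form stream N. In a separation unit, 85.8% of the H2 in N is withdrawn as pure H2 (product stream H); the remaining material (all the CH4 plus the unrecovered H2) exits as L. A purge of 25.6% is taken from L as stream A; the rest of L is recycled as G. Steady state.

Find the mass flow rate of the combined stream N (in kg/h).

2673 kg/h

CH4 enters only via T and leaves only via the purge: 1840×0.120 = 0.256×(CH4 in L), and the separation unit passes all CH4, so CH4 in N = CH4 in L = 862.5 kg/h.
H2 in N: m_A = 1840×0.880 + (1−0.256)·(1−0.858)·m_A, so m_A = 1619.2/0.8944 = 1810.5 kg/h.
N = 1810.5 + 862.5 = 2673 kg/h.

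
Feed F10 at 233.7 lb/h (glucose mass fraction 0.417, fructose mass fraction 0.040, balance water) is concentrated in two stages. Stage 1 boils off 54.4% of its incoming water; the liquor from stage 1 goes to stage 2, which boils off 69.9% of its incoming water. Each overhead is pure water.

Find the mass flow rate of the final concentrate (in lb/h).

water in feed = 233.7×0.543 = 126.9 lb/h.
After stage 1: water left = (1−0.544)×126.9 = 57.866; stream total = 164.67 lb/h.
After stage 2: water left = (1−0.699)×57.866 = 17.418; final concentrate = 124.22 lb/h.

124.2 lb/h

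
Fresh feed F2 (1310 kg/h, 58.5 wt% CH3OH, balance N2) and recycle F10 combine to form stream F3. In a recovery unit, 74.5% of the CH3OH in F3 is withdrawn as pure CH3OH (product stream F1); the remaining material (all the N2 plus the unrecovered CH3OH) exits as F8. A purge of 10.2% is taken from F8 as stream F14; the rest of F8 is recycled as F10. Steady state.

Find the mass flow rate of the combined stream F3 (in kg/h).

N2 enters only via F2 and leaves only via the purge: 1310×0.415 = 0.102×(N2 in F8), and the recovery unit passes all N2, so N2 in F3 = N2 in F8 = 5329.9 kg/h.
CH3OH in F3: m_A = 1310×0.585 + (1−0.102)·(1−0.745)·m_A, so m_A = 766.35/0.7710 = 993.96 kg/h.
F3 = 993.96 + 5329.9 = 6323.9 kg/h.

6324 kg/h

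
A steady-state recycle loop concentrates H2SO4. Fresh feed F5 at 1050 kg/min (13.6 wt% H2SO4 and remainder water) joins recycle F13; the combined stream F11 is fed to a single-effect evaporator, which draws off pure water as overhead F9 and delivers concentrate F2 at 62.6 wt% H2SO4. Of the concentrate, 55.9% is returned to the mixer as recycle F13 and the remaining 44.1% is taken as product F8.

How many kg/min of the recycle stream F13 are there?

Overall H2SO4 balance (none leaves overhead): H2SO4 in fresh feed = H2SO4 in product, i.e. 1050×0.136 = (1−0.559)·F2·0.626.
F2 = 142.8/(0.626×0.441) = 517.27 kg/min.
Recycle F13 = 0.559×517.27 = 289.15 kg/min.

289.2 kg/min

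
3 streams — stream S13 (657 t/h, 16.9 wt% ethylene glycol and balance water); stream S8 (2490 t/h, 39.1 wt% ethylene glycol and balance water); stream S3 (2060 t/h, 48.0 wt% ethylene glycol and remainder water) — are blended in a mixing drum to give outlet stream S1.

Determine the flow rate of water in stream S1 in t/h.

3134 t/h

water out = water in = 657×0.831 + 2490×0.609 + 2060×0.520 = 3133.6 t/h.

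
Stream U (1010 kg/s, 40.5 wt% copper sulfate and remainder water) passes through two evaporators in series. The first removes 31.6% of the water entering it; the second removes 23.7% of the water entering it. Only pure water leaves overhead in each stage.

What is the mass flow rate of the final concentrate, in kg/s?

722.7 kg/s

water in feed = 1010×0.595 = 600.95 kg/s.
After stage 1: water left = (1−0.316)×600.95 = 411.05; stream total = 820.1 kg/s.
After stage 2: water left = (1−0.237)×411.05 = 313.63; final concentrate = 722.68 kg/s.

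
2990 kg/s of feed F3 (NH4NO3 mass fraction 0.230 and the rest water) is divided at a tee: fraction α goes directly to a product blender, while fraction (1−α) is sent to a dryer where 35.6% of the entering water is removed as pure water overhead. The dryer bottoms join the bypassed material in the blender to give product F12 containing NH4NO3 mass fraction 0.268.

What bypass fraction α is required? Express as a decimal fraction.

0.483

All 2990×0.230 = 687.7 kg/s of NH4NO3 reaches F12, so F12 = 687.7/0.268 = 2566 kg/s and vapour = 423.96 kg/s.
The evaporator receives (1−α)·2990 of feed at 0.770 water and removes 0.356 of that water:
0.356×0.770×(1−α)×2990 = 423.96
(1−α) = 423.96/819.62 = 0.5173;  α = 0.4827.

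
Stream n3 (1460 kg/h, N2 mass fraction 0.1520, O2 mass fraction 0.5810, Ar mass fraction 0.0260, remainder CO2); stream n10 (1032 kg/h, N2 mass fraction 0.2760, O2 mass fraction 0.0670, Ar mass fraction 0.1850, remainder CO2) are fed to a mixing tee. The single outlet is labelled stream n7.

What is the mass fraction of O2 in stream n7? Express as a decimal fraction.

Total flow out = 1460 + 1032 = 2492 kg/h.
O2 in = 1460×0.581 + 1032×0.067 = 917.4 kg/h.
O2 mass fraction in n7 = 917.4/2492 = 0.3681.

0.3681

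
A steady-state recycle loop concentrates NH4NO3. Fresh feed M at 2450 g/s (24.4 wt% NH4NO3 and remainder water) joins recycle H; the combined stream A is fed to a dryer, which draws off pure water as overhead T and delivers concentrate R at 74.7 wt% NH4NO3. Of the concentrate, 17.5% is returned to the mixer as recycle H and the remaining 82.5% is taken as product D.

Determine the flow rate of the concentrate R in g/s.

Overall NH4NO3 balance (none leaves overhead): NH4NO3 in fresh feed = NH4NO3 in product, i.e. 2450×0.244 = (1−0.175)·R·0.747.
R = 597.8/(0.747×0.825) = 970.02 g/s.

970 g/s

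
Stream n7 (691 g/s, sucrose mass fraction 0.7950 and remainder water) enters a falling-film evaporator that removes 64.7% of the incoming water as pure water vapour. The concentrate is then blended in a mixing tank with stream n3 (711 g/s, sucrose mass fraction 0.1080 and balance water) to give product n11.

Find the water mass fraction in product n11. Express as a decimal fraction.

Vapour removed = 0.647×0.205×691 = 91.651 g/s; concentrate = 599.35 g/s.
water reaching the mixer = 50.004 (from concentrate) + 711×0.892 = 684.22 g/s.
Product flow = 599.35 + 711 = 1310.3 g/s; water fraction = 0.5222.

0.5222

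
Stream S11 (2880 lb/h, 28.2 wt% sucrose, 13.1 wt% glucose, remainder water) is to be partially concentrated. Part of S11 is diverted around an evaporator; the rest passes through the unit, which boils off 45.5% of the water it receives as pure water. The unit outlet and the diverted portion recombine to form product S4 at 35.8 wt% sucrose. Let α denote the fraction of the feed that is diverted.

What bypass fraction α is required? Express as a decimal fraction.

0.205

All 2880×0.282 = 812.16 lb/h of sucrose reaches S4, so S4 = 812.16/0.358 = 2268.6 lb/h and vapour = 611.4 lb/h.
The evaporator receives (1−α)·2880 of feed at 0.587 water and removes 0.455 of that water:
0.455×0.587×(1−α)×2880 = 611.4
(1−α) = 611.4/769.2 = 0.7948;  α = 0.2052.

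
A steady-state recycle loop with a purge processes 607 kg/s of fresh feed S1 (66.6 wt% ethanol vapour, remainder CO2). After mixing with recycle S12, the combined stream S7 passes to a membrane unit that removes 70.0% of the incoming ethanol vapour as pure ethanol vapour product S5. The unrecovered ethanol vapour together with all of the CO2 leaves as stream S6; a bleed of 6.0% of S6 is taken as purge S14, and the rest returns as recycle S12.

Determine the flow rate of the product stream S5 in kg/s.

394.1 kg/s

ethanol vapour in S7: m_A = 607×0.666 + (1−0.060)·(1−0.700)·m_A, so m_A = 404.26/0.7180 = 563.04 kg/s.
Product S5 = 0.700×563.04 = 394.13 kg/s.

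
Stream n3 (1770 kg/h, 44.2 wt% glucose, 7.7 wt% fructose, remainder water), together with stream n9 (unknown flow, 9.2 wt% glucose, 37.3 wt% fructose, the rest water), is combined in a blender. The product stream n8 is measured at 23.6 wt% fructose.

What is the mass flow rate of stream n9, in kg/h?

2054 kg/h

Let n9 be the unknown flow. Total out = 1770 + n9.
fructose balance: 136.29 + 0.373·n9 = 0.236·(1770 + n9)
(0.373 − 0.236)·n9 = 0.236×1770 − 136.29 = 281.43
n9 = 281.43 / 0.137 = 2054.2 kg/h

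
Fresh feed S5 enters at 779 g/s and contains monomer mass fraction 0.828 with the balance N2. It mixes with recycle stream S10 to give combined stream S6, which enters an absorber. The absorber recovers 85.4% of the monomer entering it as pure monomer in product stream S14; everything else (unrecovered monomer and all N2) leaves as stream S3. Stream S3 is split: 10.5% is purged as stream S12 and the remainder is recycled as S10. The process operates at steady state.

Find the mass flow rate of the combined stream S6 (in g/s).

2018 g/s

N2 enters only via S5 and leaves only via the purge: 779×0.172 = 0.105×(N2 in S3), and the absorber passes all N2, so N2 in S6 = N2 in S3 = 1276.1 g/s.
monomer in S6: m_A = 779×0.828 + (1−0.105)·(1−0.854)·m_A, so m_A = 645.01/0.8693 = 741.96 g/s.
S6 = 741.96 + 1276.1 = 2018 g/s.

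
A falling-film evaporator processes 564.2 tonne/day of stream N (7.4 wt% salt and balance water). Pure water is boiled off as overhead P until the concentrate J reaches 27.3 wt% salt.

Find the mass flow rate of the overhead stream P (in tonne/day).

salt is conserved: 564.2×0.074 = 41.751 tonne/day all reports to the concentrate.
Concentrate = 41.751/(target fraction) = 152.93 tonne/day.
Overhead = 564.2 − 152.93 = 411.27 tonne/day.

411.3 tonne/day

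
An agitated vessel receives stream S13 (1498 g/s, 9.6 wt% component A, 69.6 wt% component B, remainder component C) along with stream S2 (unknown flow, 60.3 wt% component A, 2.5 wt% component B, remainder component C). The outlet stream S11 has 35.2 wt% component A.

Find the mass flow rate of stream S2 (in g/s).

Let S2 be the unknown flow. Total out = 1498 + S2.
component A balance: 143.81 + 0.603·S2 = 0.352·(1498 + S2)
(0.603 − 0.352)·S2 = 0.352×1498 − 143.81 = 383.49
S2 = 383.49 / 0.251 = 1527.8 g/s

1528 g/s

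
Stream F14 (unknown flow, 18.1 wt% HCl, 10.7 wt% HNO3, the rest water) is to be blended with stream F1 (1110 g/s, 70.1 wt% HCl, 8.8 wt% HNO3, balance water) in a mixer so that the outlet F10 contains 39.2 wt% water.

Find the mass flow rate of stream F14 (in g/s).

627.8 g/s

Let F14 be the unknown flow. Total out = 1110 + F14.
water balance: 234.21 + 0.712·F14 = 0.392·(1110 + F14)
(0.712 − 0.392)·F14 = 0.392×1110 − 234.21 = 200.91
F14 = 200.91 / 0.320 = 627.84 g/s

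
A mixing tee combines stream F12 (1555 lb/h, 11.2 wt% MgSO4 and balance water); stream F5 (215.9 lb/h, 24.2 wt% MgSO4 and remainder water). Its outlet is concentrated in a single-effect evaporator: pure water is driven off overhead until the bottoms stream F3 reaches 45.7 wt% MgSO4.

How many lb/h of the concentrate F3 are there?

MgSO4 entering = 1555×0.112 + 215.9×0.242 = 226.41 lb/h.
All MgSO4 reports to F3, so F3 = 226.41/0.457 = 495.42 lb/h.

495.4 lb/h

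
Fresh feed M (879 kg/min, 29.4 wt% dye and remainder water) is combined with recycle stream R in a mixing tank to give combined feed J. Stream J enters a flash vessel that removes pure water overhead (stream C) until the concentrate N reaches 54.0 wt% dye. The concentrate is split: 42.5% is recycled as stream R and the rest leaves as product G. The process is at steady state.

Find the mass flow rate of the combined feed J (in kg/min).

Overall dye balance (none leaves overhead): dye in fresh feed = dye in product, i.e. 879×0.294 = (1−0.425)·N·0.540.
N = 258.43/(0.540×0.575) = 832.29 kg/min.
Recycle R = 0.425×832.29 = 353.72 kg/min.
Combined feed J = 879 + 353.72 = 1232.7 kg/min.

1233 kg/min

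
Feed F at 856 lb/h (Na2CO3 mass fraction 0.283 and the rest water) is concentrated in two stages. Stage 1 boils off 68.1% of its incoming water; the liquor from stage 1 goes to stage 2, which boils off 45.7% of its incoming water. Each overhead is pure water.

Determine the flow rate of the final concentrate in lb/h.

water in feed = 856×0.717 = 613.75 lb/h.
After stage 1: water left = (1−0.681)×613.75 = 195.79; stream total = 438.03 lb/h.
After stage 2: water left = (1−0.457)×195.79 = 106.31; final concentrate = 348.56 lb/h.

348.6 lb/h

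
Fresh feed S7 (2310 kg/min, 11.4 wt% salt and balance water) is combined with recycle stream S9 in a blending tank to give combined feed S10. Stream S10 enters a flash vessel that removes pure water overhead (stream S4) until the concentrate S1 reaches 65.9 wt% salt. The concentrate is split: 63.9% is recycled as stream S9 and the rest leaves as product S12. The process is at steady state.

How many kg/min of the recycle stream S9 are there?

707.3 kg/min

Overall salt balance (none leaves overhead): salt in fresh feed = salt in product, i.e. 2310×0.114 = (1−0.639)·S1·0.659.
S1 = 263.34/(0.659×0.361) = 1106.9 kg/min.
Recycle S9 = 0.639×1106.9 = 707.33 kg/min.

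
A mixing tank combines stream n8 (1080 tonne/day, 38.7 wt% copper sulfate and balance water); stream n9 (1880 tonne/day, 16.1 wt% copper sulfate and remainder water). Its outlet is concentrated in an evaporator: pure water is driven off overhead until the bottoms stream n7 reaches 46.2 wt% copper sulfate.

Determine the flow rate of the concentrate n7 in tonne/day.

1560 tonne/day

copper sulfate entering = 1080×0.387 + 1880×0.161 = 720.64 tonne/day.
All copper sulfate reports to n7, so n7 = 720.64/0.462 = 1559.8 tonne/day.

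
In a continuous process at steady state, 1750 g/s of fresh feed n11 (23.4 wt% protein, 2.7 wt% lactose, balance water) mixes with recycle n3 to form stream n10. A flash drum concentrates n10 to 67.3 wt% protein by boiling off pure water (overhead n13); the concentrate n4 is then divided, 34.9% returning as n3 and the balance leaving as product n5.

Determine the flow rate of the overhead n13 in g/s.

1142 g/s

Overall protein balance (none leaves overhead): protein in fresh feed = protein in product, i.e. 1750×0.234 = (1−0.349)·n4·0.673.
n4 = 409.5/(0.673×0.651) = 934.67 g/s.
Recycle n3 = 0.349×934.67 = 326.2 g/s.
Combined feed n10 = 1750 + 326.2 = 2076.2 g/s.
Overhead n13 = n10 − n4 = 2076.2 − 934.67 = 1141.5 g/s.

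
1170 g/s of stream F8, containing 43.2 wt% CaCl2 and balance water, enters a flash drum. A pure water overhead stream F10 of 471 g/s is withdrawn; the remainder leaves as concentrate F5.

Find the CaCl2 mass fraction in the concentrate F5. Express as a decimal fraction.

CaCl2 is not removed: 1170×0.432 = 505.44 g/s of CaCl2 enters F5.
Concentrate = 1170 − 471 = 699 g/s.
Mass fraction = 505.44/699 = 0.7231.

0.7231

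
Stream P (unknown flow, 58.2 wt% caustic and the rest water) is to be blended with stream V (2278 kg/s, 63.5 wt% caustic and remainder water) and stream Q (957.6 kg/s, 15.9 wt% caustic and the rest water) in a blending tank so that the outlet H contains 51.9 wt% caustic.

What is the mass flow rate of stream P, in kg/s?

Let P be the unknown flow. Total out = 3235.6 + P.
caustic balance: 1598.8 + 0.582·P = 0.519·(3235.6 + P)
(0.582 − 0.519)·P = 0.519×3235.6 − 1598.8 = 80.488
P = 80.488 / 0.063 = 1277.6 kg/s

1278 kg/s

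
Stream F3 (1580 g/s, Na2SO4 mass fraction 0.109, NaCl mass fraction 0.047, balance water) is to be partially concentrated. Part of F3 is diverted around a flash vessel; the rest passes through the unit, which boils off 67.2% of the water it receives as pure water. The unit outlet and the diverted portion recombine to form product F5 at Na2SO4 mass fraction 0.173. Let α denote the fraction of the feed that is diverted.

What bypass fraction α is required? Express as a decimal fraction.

0.348

All 1580×0.109 = 172.22 g/s of Na2SO4 reaches F5, so F5 = 172.22/0.173 = 995.49 g/s and vapour = 584.51 g/s.
The evaporator receives (1−α)·1580 of feed at 0.844 water and removes 0.672 of that water:
0.672×0.844×(1−α)×1580 = 584.51
(1−α) = 584.51/896.13 = 0.6523;  α = 0.3477.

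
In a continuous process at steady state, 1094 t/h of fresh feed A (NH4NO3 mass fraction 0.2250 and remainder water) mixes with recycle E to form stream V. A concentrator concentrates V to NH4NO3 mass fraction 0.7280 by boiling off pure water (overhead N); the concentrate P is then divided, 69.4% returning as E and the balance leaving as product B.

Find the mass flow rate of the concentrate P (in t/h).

Overall NH4NO3 balance (none leaves overhead): NH4NO3 in fresh feed = NH4NO3 in product, i.e. 1094×0.225 = (1−0.694)·P·0.728.
P = 246.15/(0.728×0.306) = 1105 t/h.

1105 t/h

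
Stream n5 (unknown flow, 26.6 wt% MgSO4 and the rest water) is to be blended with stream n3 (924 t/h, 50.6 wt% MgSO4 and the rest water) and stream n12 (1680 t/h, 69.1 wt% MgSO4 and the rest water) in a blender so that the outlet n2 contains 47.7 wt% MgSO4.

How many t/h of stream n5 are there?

1831 t/h

Let n5 be the unknown flow. Total out = 2604 + n5.
MgSO4 balance: 1628.4 + 0.266·n5 = 0.477·(2604 + n5)
(0.266 − 0.477)·n5 = 0.477×2604 − 1628.4 = -386.32
n5 = -386.32 / -0.211 = 1830.9 t/h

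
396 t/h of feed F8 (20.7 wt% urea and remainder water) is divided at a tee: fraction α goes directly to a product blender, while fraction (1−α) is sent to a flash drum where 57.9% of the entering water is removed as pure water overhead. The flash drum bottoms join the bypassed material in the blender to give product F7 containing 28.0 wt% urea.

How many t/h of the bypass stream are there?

171.1 t/h

All 396×0.207 = 81.972 t/h of urea reaches F7, so F7 = 81.972/0.280 = 292.76 t/h and vapour = 103.24 t/h.
The evaporator receives (1−α)·396 of feed at 0.793 water and removes 0.579 of that water:
0.579×0.793×(1−α)×396 = 103.24
(1−α) = 103.24/181.82 = 0.5678;  α = 0.4322.
Bypass flow = 0.4322×396 = 171.14 t/h.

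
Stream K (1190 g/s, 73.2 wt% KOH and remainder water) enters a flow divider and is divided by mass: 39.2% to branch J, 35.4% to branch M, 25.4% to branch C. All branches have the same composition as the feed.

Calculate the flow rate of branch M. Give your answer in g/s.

421.3 g/s

Branch M flow = 0.354×1190 = 421.26 g/s.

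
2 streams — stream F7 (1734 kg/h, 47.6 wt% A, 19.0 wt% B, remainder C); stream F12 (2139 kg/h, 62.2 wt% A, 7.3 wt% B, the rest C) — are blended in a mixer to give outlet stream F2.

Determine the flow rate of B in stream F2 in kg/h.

B out = B in = 1734×0.190 + 2139×0.073 = 485.61 kg/h.

485.6 kg/h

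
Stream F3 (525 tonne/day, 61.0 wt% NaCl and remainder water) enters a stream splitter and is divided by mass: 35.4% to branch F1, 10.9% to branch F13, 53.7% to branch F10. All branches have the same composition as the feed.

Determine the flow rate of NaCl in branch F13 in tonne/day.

34.91 tonne/day

Branch F13 total = 0.109×525 = 57.225 tonne/day.
NaCl in F13 = 0.610×57.225 = 34.907 tonne/day.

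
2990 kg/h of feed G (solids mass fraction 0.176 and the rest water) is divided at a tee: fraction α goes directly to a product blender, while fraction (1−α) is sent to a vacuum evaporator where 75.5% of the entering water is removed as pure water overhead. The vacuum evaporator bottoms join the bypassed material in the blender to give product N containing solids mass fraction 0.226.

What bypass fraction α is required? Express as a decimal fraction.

0.644

All 2990×0.176 = 526.24 kg/h of solids reaches N, so N = 526.24/0.226 = 2328.5 kg/h and vapour = 661.5 kg/h.
The evaporator receives (1−α)·2990 of feed at 0.824 water and removes 0.755 of that water:
0.755×0.824×(1−α)×2990 = 661.5
(1−α) = 661.5/1860.1 = 0.3556;  α = 0.6444.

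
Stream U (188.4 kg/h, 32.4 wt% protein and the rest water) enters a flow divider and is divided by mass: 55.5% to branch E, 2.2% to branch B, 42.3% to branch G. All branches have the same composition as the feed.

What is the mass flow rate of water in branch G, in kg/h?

53.87 kg/h

Branch G total = 0.423×188.4 = 79.693 kg/h.
water in G = 0.676×79.693 = 53.873 kg/h.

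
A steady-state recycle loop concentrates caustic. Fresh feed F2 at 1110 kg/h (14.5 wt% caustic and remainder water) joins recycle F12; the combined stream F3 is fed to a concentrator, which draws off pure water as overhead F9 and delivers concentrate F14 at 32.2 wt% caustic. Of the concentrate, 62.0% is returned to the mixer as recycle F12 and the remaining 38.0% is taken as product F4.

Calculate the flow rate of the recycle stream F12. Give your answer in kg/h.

815.5 kg/h

Overall caustic balance (none leaves overhead): caustic in fresh feed = caustic in product, i.e. 1110×0.145 = (1−0.620)·F14·0.322.
F14 = 160.95/(0.322×0.380) = 1315.4 kg/h.
Recycle F12 = 0.620×1315.4 = 815.54 kg/h.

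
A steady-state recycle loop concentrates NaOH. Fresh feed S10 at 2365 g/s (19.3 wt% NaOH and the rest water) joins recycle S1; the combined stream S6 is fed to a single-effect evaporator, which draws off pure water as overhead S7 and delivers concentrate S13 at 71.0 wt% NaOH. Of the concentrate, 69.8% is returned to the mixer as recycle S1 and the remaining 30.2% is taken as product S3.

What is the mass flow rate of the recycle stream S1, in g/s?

Overall NaOH balance (none leaves overhead): NaOH in fresh feed = NaOH in product, i.e. 2365×0.193 = (1−0.698)·S13·0.710.
S13 = 456.44/(0.710×0.302) = 2128.7 g/s.
Recycle S1 = 0.698×2128.7 = 1485.9 g/s.

1486 g/s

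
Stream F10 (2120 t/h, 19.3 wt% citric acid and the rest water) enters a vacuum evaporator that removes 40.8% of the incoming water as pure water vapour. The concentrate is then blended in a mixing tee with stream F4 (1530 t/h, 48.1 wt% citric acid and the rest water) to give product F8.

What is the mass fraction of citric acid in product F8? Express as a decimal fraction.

0.388

Vapour removed = 0.408×0.807×2120 = 698.02 t/h; concentrate = 1422 t/h.
citric acid reaching the mixer = 409.16 (from concentrate) + 1530×0.481 = 1145.1 t/h.
Product flow = 1422 + 1530 = 2952 t/h; citric acid fraction = 0.388.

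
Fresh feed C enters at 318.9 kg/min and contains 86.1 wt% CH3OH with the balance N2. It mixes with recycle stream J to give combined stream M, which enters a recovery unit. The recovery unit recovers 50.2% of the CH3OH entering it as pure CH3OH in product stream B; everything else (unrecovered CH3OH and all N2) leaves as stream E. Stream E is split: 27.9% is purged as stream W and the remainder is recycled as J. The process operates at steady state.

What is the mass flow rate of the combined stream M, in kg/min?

N2 enters only via C and leaves only via the purge: 318.9×0.139 = 0.279×(N2 in E), and the recovery unit passes all N2, so N2 in M = N2 in E = 158.88 kg/min.
CH3OH in M: m_A = 318.9×0.861 + (1−0.279)·(1−0.502)·m_A, so m_A = 274.57/0.6409 = 428.39 kg/min.
M = 428.39 + 158.88 = 587.27 kg/min.

587.3 kg/min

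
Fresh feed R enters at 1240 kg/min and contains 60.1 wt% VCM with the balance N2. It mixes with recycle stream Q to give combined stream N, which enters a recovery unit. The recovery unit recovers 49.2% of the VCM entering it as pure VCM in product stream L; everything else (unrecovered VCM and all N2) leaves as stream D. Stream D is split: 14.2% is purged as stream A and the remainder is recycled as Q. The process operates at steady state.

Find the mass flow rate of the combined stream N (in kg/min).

N2 enters only via R and leaves only via the purge: 1240×0.399 = 0.142×(N2 in D), and the recovery unit passes all N2, so N2 in N = N2 in D = 3484.2 kg/min.
VCM in N: m_A = 1240×0.601 + (1−0.142)·(1−0.492)·m_A, so m_A = 745.24/0.5641 = 1321 kg/min.
N = 1321 + 3484.2 = 4805.3 kg/min.

4805 kg/min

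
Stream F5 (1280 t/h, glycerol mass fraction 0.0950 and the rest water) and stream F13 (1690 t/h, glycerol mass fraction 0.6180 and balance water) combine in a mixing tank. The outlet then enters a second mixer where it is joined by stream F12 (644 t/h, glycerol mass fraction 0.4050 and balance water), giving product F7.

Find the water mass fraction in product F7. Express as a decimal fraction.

Overall, product flow = 3614 t/h.
water in = 1280×0.905 + 1690×0.382 + 644×0.595 = 2187.2 t/h.
water fraction in F7 = 0.6052.

0.6052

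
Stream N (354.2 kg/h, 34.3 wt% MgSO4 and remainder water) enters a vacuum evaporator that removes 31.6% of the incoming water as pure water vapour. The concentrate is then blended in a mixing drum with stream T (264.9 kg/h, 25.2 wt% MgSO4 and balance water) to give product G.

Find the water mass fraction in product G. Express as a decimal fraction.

0.6550

Vapour removed = 0.316×0.657×354.2 = 73.536 kg/h; concentrate = 280.66 kg/h.
water reaching the mixer = 159.17 (from concentrate) + 264.9×0.748 = 357.32 kg/h.
Product flow = 280.66 + 264.9 = 545.56 kg/h; water fraction = 0.6550.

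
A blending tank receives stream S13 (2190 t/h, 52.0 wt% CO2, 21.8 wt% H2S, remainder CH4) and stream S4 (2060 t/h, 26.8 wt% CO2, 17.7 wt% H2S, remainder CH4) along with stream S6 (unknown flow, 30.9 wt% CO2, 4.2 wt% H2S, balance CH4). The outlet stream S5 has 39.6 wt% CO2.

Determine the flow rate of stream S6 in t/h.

Let S6 be the unknown flow. Total out = 4250 + S6.
CO2 balance: 1690.9 + 0.309·S6 = 0.396·(4250 + S6)
(0.309 − 0.396)·S6 = 0.396×4250 − 1690.9 = -7.88
S6 = -7.88 / -0.087 = 90.575 t/h

90.57 t/h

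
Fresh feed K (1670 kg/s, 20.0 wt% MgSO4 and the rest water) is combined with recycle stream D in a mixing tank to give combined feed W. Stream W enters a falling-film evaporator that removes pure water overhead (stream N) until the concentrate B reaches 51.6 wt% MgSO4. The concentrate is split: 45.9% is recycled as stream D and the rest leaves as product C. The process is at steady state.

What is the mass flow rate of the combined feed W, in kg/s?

Overall MgSO4 balance (none leaves overhead): MgSO4 in fresh feed = MgSO4 in product, i.e. 1670×0.200 = (1−0.459)·B·0.516.
B = 334/(0.516×0.541) = 1196.5 kg/s.
Recycle D = 0.459×1196.5 = 549.18 kg/s.
Combined feed W = 1670 + 549.18 = 2219.2 kg/s.

2219 kg/s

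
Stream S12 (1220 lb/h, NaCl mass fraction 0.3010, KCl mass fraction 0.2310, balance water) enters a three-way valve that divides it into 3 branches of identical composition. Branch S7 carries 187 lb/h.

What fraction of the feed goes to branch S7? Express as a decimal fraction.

Fraction to S7 = 187/1220 = 0.1533.

0.153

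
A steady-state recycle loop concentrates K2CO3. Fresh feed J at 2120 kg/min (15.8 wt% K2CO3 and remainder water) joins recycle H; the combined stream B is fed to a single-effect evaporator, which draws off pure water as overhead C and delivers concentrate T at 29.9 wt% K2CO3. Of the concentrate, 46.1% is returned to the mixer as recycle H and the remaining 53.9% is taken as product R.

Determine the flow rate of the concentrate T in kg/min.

2078 kg/min

Overall K2CO3 balance (none leaves overhead): K2CO3 in fresh feed = K2CO3 in product, i.e. 2120×0.158 = (1−0.461)·T·0.299.
T = 334.96/(0.299×0.539) = 2078.4 kg/min.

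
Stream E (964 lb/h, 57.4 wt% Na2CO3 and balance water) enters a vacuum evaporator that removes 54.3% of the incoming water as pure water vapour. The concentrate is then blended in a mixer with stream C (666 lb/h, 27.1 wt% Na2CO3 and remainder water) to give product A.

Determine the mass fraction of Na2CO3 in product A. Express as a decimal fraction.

Vapour removed = 0.543×0.426×964 = 222.99 lb/h; concentrate = 741.01 lb/h.
Na2CO3 reaching the mixer = 553.34 (from concentrate) + 666×0.271 = 733.82 lb/h.
Product flow = 741.01 + 666 = 1407 lb/h; Na2CO3 fraction = 0.522.

0.522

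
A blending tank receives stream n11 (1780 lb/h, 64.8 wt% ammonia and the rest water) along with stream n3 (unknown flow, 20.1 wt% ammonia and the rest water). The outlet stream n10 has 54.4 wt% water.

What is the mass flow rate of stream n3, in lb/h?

Let n3 be the unknown flow. Total out = 1780 + n3.
water balance: 626.56 + 0.799·n3 = 0.544·(1780 + n3)
(0.799 − 0.544)·n3 = 0.544×1780 − 626.56 = 341.76
n3 = 341.76 / 0.255 = 1340.2 lb/h

1340 lb/h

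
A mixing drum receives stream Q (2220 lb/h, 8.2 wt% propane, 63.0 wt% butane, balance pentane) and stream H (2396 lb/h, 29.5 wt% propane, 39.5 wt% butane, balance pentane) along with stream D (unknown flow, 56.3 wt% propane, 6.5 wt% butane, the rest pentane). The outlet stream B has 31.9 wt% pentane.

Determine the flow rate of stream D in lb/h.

1705 lb/h

Let D be the unknown flow. Total out = 4616 + D.
pentane balance: 1382.1 + 0.372·D = 0.319·(4616 + D)
(0.372 − 0.319)·D = 0.319×4616 − 1382.1 = 90.384
D = 90.384 / 0.053 = 1705.4 lb/h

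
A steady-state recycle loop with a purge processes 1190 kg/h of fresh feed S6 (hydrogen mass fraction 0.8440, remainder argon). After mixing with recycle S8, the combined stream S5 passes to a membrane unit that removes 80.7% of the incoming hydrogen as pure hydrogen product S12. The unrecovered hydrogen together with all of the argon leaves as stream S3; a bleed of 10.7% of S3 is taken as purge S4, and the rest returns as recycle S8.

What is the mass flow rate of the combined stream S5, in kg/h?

argon enters only via S6 and leaves only via the purge: 1190×0.156 = 0.107×(argon in S3), and the membrane unit passes all argon, so argon in S5 = argon in S3 = 1735 kg/h.
hydrogen in S5: m_A = 1190×0.844 + (1−0.107)·(1−0.807)·m_A, so m_A = 1004.4/0.8277 = 1213.5 kg/h.
S5 = 1213.5 + 1735 = 2948.5 kg/h.

2948 kg/h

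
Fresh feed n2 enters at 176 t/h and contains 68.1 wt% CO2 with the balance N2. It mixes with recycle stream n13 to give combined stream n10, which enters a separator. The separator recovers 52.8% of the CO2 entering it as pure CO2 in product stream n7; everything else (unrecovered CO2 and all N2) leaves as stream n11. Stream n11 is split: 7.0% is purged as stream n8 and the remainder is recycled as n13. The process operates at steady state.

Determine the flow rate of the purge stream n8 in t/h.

N2 enters only via n2 and leaves only via the purge: 176×0.319 = 0.070×(N2 in n11), and the separator passes all N2, so N2 in n10 = N2 in n11 = 802.06 t/h.
CO2 in n10: m_A = 176×0.681 + (1−0.070)·(1−0.528)·m_A, so m_A = 119.86/0.5610 = 213.63 t/h.
n11 = (1−0.528)×213.63 + 802.06 = 902.89 t/h.
Purge n8 = 0.070×902.89 = 63.202 t/h.

63.2 t/h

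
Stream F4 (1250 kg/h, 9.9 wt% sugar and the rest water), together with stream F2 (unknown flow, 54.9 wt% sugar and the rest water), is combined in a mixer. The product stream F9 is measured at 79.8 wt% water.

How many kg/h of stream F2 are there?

371 kg/h

Let F2 be the unknown flow. Total out = 1250 + F2.
water balance: 1126.2 + 0.451·F2 = 0.798·(1250 + F2)
(0.451 − 0.798)·F2 = 0.798×1250 − 1126.2 = -128.75
F2 = -128.75 / -0.347 = 371.04 kg/h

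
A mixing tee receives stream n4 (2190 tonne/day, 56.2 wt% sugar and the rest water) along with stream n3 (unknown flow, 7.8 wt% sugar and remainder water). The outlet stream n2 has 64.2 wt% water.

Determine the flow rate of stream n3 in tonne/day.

1596 tonne/day

Let n3 be the unknown flow. Total out = 2190 + n3.
water balance: 959.22 + 0.922·n3 = 0.642·(2190 + n3)
(0.922 − 0.642)·n3 = 0.642×2190 − 959.22 = 446.76
n3 = 446.76 / 0.280 = 1595.6 tonne/day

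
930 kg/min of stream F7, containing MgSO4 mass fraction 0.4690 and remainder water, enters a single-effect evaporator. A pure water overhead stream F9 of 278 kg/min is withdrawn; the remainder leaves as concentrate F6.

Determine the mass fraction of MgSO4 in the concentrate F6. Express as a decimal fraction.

MgSO4 is not removed: 930×0.469 = 436.17 kg/min of MgSO4 enters F6.
Concentrate = 930 − 278 = 652 kg/min.
Mass fraction = 436.17/652 = 0.6690.

0.6690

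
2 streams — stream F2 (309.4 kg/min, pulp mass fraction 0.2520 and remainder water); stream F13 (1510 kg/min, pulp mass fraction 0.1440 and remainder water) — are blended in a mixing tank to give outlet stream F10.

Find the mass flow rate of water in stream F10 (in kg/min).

water out = water in = 309.4×0.748 + 1510×0.856 = 1524 kg/min.

1524 kg/min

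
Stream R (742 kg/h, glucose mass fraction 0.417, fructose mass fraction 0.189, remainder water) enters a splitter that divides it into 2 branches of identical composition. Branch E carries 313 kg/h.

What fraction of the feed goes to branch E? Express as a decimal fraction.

0.422

Fraction to E = 313/742 = 0.4218.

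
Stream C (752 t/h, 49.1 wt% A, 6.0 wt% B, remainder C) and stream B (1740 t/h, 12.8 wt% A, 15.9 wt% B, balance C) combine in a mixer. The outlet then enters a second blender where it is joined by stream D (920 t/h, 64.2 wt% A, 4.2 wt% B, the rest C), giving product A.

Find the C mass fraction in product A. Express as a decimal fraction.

0.548

Overall, product flow = 3412 t/h.
C in = 752×0.449 + 1740×0.713 + 920×0.316 = 1869 t/h.
C fraction in A = 0.548.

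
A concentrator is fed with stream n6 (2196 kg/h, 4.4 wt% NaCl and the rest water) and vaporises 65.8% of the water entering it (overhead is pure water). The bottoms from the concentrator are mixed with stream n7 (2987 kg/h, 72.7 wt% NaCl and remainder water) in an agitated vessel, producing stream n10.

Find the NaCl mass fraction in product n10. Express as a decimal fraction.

Vapour removed = 0.658×0.956×2196 = 1381.4 kg/h; concentrate = 814.61 kg/h.
NaCl reaching the mixer = 96.624 (from concentrate) + 2987×0.727 = 2268.2 kg/h.
Product flow = 814.61 + 2987 = 3801.6 kg/h; NaCl fraction = 0.597.

0.597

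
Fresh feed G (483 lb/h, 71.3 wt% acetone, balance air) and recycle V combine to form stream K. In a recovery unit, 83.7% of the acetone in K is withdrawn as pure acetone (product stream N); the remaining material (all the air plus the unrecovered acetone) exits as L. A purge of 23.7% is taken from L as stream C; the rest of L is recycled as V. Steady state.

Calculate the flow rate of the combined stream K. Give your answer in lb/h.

978.2 lb/h

air enters only via G and leaves only via the purge: 483×0.287 = 0.237×(air in L), and the recovery unit passes all air, so air in K = air in L = 584.9 lb/h.
acetone in K: m_A = 483×0.713 + (1−0.237)·(1−0.837)·m_A, so m_A = 344.38/0.8756 = 393.29 lb/h.
K = 393.29 + 584.9 = 978.19 lb/h.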